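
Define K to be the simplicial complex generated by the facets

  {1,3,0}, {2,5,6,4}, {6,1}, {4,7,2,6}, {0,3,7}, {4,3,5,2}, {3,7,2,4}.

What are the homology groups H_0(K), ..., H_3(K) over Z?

Order the vertices as 0 < 1 < 2 < 3 < 4 < 5 < 6 < 7. Listing each simplex with vertices in this order, K has dimension 3 with simplices:

  0-simplices (8): [0], [1], [2], [3], [4], [5], [6], [7]
  1-simplices (18): [0,1], [0,3], [0,7], [1,3], [1,6], [2,3], [2,4], [2,5], [2,6], [2,7], [3,4], [3,5], [3,7], [4,5], [4,6], [4,7], [5,6], [6,7]
  2-simplices (14): [0,1,3], [0,3,7], [2,3,4], [2,3,5], [2,3,7], [2,4,5], [2,4,6], [2,4,7], [2,5,6], [2,6,7], [3,4,5], [3,4,7], [4,5,6], [4,6,7]
  3-simplices (4): [2,3,4,5], [2,3,4,7], [2,4,5,6], [2,4,6,7]

giving chain groups C_0 ≅ Z^8, C_1 ≅ Z^18, C_2 ≅ Z^14, C_3 ≅ Z^4.

The boundary map ∂_1: C_1 → C_0 sends each edge [p,q] (with p < q) to q − p. For instance
  ∂[2,7] = [7] − [2].
As a 8×18 matrix over Z this has rank 7, with invariant factors (1,1,1,1,1,1,1).

Boundary ∂_2: C_2 → C_1 sends each 2-simplex [p,q,r] to [q,r] − [p,r] + [p,q]. For instance
  ∂[4,5,6] = [5,6] − [4,6] + [4,5],
  ∂[2,3,5] = [3,5] − [2,5] + [2,3].
The resulting 18×14 matrix has rank 10, and its Smith normal form has invariant factors (1,1,1,1,1,1,1,1,1,1).

The boundary map ∂_3: C_3 → C_2 sends each 3-simplex σ to the alternating sum Σ_i (−1)^i (σ with its i-th vertex removed). For instance
  ∂[2,4,5,6] = [4,5,6] − [2,5,6] + [2,4,6] − [2,4,5],
  ∂[2,3,4,5] = [3,4,5] − [2,4,5] + [2,3,5] − [2,3,4].
This gives a 14×4 integer matrix of rank 4; reducing to Smith normal form yields diagonal entries (1,1,1,1).

Reading off H_k = ker ∂_k / im ∂_{k+1}:

  H_0: rank C_0 − rank ∂_1 = 8 − 7 = 1, and the invariant factors of ∂_1 are all 1, so H_0 = Z.
  H_1: rank ker ∂_1 − rank ∂_2 = (18 − 7) − 10 = 1, and the invariant factors of ∂_2 are all 1, so H_1 = Z.
  H_2: rank ker ∂_2 − rank ∂_3 = (14 − 10) − 4 = 0, and the invariant factors of ∂_3 are all 1, so H_2 = 0.
  H_3: rank ker ∂_3 − rank ∂_4 = (4 − 4) − 0 = 0, and there is no ∂_4, so H_3 = 0.

As a check, the Euler characteristic is 8 − 18 + 14 − 4 = 0, which agrees with 1 − 1 + 0 − 0 = 0.

H_0 = Z,  H_1 = Z,  H_2 = 0,  H_3 = 0.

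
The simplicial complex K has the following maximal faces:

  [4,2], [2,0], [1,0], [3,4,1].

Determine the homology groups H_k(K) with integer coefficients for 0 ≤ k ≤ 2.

Order the vertices as 0 < 1 < 2 < 3 < 4. Listing each simplex with vertices in this order, K has dimension 2 with simplices:

  0-simplices (5): [0], [1], [2], [3], [4]
  1-simplices (6): [0,1], [0,2], [1,3], [1,4], [2,4], [3,4]
  2-simplices (1): [1,3,4]

giving chain groups C_0 ≅ Z^5, C_1 ≅ Z^6, C_2 ≅ Z^1.

The boundary map ∂_1: C_1 → C_0 sends each edge [p,q] (with p < q) to q − p.
The 5×6 boundary matrix has rank 4 and Smith normal form diag(1,1,1,1).

The boundary map ∂_2: C_2 → C_1 sends each 2-simplex [p,q,r] to [q,r] − [p,r] + [p,q]. For instance
  ∂[1,3,4] = [3,4] − [1,4] + [1,3].
As a 6×1 matrix over Z this has rank 1, with invariant factors (1).

Now H_k = ker ∂_k / im ∂_{k+1}, so:

  H_0: rank C_0 − rank ∂_1 = 5 − 4 = 1, and the invariant factors of ∂_1 are all 1, so H_0 ≅ Z.
  H_1: rank ker ∂_1 − rank ∂_2 = (6 − 4) − 1 = 1, and the invariant factors of ∂_2 are all 1, so H_1 ≅ Z.
  H_2: rank ker ∂_2 − rank ∂_3 = (1 − 1) − 0 = 0, and there is no ∂_3, so H_2 ≅ 0.

H_0 ≅ Z,  H_1 ≅ Z,  H_2 = 0.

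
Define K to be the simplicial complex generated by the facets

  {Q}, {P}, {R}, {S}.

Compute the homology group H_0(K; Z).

K has 4 vertices.
rank ∂_0 = 0, rank ∂_1 = 0 ⇒ b_0 = 4 − 0 − 0 = 4. So H_0 ≅ Z^4.

H_0 = Z^4.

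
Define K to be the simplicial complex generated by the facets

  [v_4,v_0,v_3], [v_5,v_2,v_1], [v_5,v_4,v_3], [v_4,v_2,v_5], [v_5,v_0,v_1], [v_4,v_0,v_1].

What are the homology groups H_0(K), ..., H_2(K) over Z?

H_0 = Z,  H_1 = Z,  H_2 = 0.

Take the total order v_0 < v_1 < v_2 < v_3 < v_4 < v_5 on the vertex set. Then K (dimension 2) consists of the simplices:

  0-simplices (6): [v_0], [v_1], [v_2], [v_3], [v_4], [v_5]
  1-simplices (12): [v_0,v_1], [v_0,v_3], [v_0,v_4], [v_0,v_5], [v_1,v_2], [v_1,v_4], [v_1,v_5], [v_2,v_4], [v_2,v_5], [v_3,v_4], [v_3,v_5], [v_4,v_5]
  2-simplices (6): [v_0,v_1,v_4], [v_0,v_1,v_5], [v_0,v_3,v_4], [v_1,v_2,v_5], [v_2,v_4,v_5], [v_3,v_4,v_5]

Hence C_0 ≅ Z^6, C_1 ≅ Z^12, C_2 ≅ Z^6.

∂_1: C_1 → C_0 is given by ∂[p,q] = [q] − [p]. For instance
  ∂[v_3,v_4] = [v_4] − [v_3].
The resulting 6×12 matrix has rank 5, and its Smith normal form has invariant factors (1,1,1,1,1).

Boundary ∂_2: C_2 → C_1 acts by ∂[p,q,r] = [q,r] − [p,r] + [p,q]. For instance
  ∂[v_0,v_1,v_5] = [v_1,v_5] − [v_0,v_5] + [v_0,v_1],
  ∂[v_3,v_4,v_5] = [v_4,v_5] − [v_3,v_5] + [v_3,v_4].
The 12×6 boundary matrix has rank 6 and Smith normal form diag(1,1,1,1,1,1).

Computing H_k = (kernel of ∂_k) / (image of ∂_{k+1}):

  H_0: rank C_0 − rank ∂_1 = 6 − 5 = 1, and the invariant factors of ∂_1 are all 1, so H_0 ≅ Z.
  H_1: rank ker ∂_1 − rank ∂_2 = (12 − 5) − 6 = 1, and the invariant factors of ∂_2 are all 1, so H_1 ≅ Z.
  H_2: rank ker ∂_2 − rank ∂_3 = (6 − 6) − 0 = 0, and there is no ∂_3, so H_2 ≅ 0.

As a check, the Euler characteristic is 6 − 12 + 6 = 0, which agrees with 1 − 1 + 0 = 0.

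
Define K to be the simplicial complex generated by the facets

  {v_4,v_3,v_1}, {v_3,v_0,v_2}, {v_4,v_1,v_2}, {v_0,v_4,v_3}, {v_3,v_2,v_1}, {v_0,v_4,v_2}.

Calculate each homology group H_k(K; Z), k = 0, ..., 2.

Order the vertices as v_0 < v_1 < v_2 < v_3 < v_4. Listing each simplex with vertices in this order, K has dimension 2 with simplices:

  0-simplices (5): [v_0], [v_1], [v_2], [v_3], [v_4]
  1-simplices (9): [v_0,v_2], [v_0,v_3], [v_0,v_4], [v_1,v_2], [v_1,v_3], [v_1,v_4], [v_2,v_3], [v_2,v_4], [v_3,v_4]
  2-simplices (6): [v_0,v_2,v_3], [v_0,v_2,v_4], [v_0,v_3,v_4], [v_1,v_2,v_3], [v_1,v_2,v_4], [v_1,v_3,v_4]

giving chain groups C_0 ≅ Z^5, C_1 ≅ Z^9, C_2 ≅ Z^6.

∂_1: C_1 → C_0 is given by ∂[p,q] = [q] − [p].
This gives a 5×9 integer matrix of rank 4; reducing to Smith normal form yields diagonal entries (1,1,1,1).

Boundary ∂_2: C_2 → C_1 maps a triangle to the signed sum of its edges. For instance
  ∂[v_1,v_2,v_4] = [v_2,v_4] − [v_1,v_4] + [v_1,v_2],
  ∂[v_0,v_2,v_3] = [v_2,v_3] − [v_0,v_3] + [v_0,v_2].
The 9×6 boundary matrix has rank 5 and Smith normal form diag(1,1,1,1,1).

Computing H_k = (kernel of ∂_k) / (image of ∂_{k+1}):

  H_0: rank C_0 − rank ∂_1 = 5 − 4 = 1, and the invariant factors of ∂_1 are all 1, so H_0 ≅ Z.
  H_1: rank ker ∂_1 − rank ∂_2 = (9 − 4) − 5 = 0, and the invariant factors of ∂_2 are all 1, so H_1 ≅ 0.
  H_2: rank ker ∂_2 − rank ∂_3 = (6 − 5) − 0 = 1, and there is no ∂_3, so H_2 ≅ Z.

H_0 = Z,  H_1 = 0,  H_2 = Z.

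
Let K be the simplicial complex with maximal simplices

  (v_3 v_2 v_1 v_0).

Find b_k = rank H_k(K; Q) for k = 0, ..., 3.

b_0 = 1, b_1 = 0, b_2 = 0, b_3 = 0.

Take the total order v_0 < v_1 < v_2 < v_3 on the vertex set. Then K (dimension 3) consists of the simplices:

  0-simplices (4): [v_0], [v_1], [v_2], [v_3]
  1-simplices (6): [v_0,v_1], [v_0,v_2], [v_0,v_3], [v_1,v_2], [v_1,v_3], [v_2,v_3]
  2-simplices (4): [v_0,v_1,v_2], [v_0,v_1,v_3], [v_0,v_2,v_3], [v_1,v_2,v_3]
  3-simplices (1): [v_0,v_1,v_2,v_3]

giving chain groups C_0 ≅ Z^4, C_1 ≅ Z^6, C_2 ≅ Z^4, C_3 ≅ Z^1.

The boundary map ∂_1: C_1 → C_0 maps an edge to its endpoints' difference, ∂[p,q] = q − p.
As a 4×6 matrix over Z this has rank 3, with invariant factors (1,1,1).

∂_2: C_2 → C_1 acts by ∂[p,q,r] = [q,r] − [p,r] + [p,q]. For instance
  ∂[v_0,v_1,v_3] = [v_1,v_3] − [v_0,v_3] + [v_0,v_1],
  ∂[v_0,v_1,v_2] = [v_1,v_2] − [v_0,v_2] + [v_0,v_1].
The resulting 6×4 matrix has rank 3, and its Smith normal form has invariant factors (1,1,1).

Boundary ∂_3: C_3 → C_2 sends each 3-simplex σ to the alternating sum Σ_i (−1)^i (σ with its i-th vertex removed). For instance
  ∂[v_0,v_1,v_2,v_3] = [v_1,v_2,v_3] − [v_0,v_2,v_3] + [v_0,v_1,v_3] − [v_0,v_1,v_2].
This gives a 4×1 integer matrix of rank 1; reducing to Smith normal form yields diagonal entries (1).

Computing H_k = (kernel of ∂_k) / (image of ∂_{k+1}):

  H_0: rank C_0 − rank ∂_1 = 4 − 3 = 1, and the invariant factors of ∂_1 are all 1, so H_0 ≅ Z.
  H_1: rank ker ∂_1 − rank ∂_2 = (6 − 3) − 3 = 0, and the invariant factors of ∂_2 are all 1, so H_1 ≅ 0.
  H_2: rank ker ∂_2 − rank ∂_3 = (4 − 3) − 1 = 0, and the invariant factors of ∂_3 are all 1, so H_2 ≅ 0.
  H_3: rank ker ∂_3 − rank ∂_4 = (1 − 1) − 0 = 0, and there is no ∂_4, so H_3 ≅ 0.

As a check, the Euler characteristic is 4 − 6 + 4 − 1 = 1, which agrees with 1 − 0 + 0 − 0 = 1.

Hence the Betti numbers are b_0 = 1, b_1 = 0, b_2 = 0, b_3 = 0.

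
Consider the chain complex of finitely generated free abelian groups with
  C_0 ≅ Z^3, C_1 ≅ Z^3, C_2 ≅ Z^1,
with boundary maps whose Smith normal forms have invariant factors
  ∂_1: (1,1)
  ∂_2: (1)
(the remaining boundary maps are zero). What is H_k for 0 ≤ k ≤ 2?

H_0: b_0 = 3 − 0 − 2 = 1; torsion from ∂_1 factors > 1: none. So H_0 ≅ Z.
H_1: b_1 = 3 − 2 − 1 = 0; torsion from ∂_2 factors > 1: none. So H_1 ≅ 0.
H_2: b_2 = 1 − 1 − 0 = 0; torsion from ∂_3 factors > 1: none. So H_2 ≅ 0.

H_0 ≅ Z,  H_1 = 0,  H_2 = 0.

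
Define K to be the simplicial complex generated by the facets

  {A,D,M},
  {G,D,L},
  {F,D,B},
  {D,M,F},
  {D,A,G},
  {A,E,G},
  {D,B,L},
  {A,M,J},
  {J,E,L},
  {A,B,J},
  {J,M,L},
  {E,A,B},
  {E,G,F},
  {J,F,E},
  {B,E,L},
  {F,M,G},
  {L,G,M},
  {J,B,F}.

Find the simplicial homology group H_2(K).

Order the vertices as A < B < D < E < F < G < J < L < M. Listing each simplex with vertices in this order, K has dimension 2 with simplices:

  0-simplices (9): A, B, D, E, F, G, J, L, M
  1-simplices (27): AB, AD, AE, AG, AJ, AM, BD, BE, BF, BJ, BL, DF, DG, DL, DM, EF, EG, EJ, EL, FG, FJ, FM, GL, GM, JL, JM, LM
  2-simplices (18): ABE, ABJ, ADG, ADM, AEG, AJM, BDF, BDL, BEL, BFJ, DFM, DGL, EFG, EFJ, EJL, FGM, GLM, JLM

so the chain groups are C_0 ≅ Z^9, C_1 ≅ Z^27, C_2 ≅ Z^18.

∂_1: C_1 → C_0 sends each edge [p,q] (with p < q) to q − p.
As a 9×27 matrix over Z this has rank 8, with invariant factors (1,1,1,1,1,1,1,1).

∂_2: C_2 → C_1 acts by ∂[p,q,r] = [q,r] − [p,r] + [p,q]. For instance
  ∂BFJ = FJ − BJ + BF,
  ∂ADM = DM − AM + AD.
The resulting 27×18 matrix has rank 18, and its Smith normal form has invariant factors (1,1,1,1,1,1,1,1,1,1,1,1,1,1,1,1,1,2).

Computing H_k = (kernel of ∂_k) / (image of ∂_{k+1}):

  H_2: rank ker ∂_2 − rank ∂_3 = (18 − 18) − 0 = 0, and there is no ∂_3, so H_2 = 0.

H_2 = 0.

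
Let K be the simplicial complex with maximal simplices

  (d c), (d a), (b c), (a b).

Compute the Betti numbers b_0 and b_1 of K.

b_0 = 1, b_1 = 1.

Fix the vertex order a < b < c < d and write every simplex with vertices in increasing order. Then dim K = 1 and the simplices of K are:

  0-simplices (4): a, b, c, d
  1-simplices (4): ab, ad, bc, cd

Hence C_0 ≅ Z^4, C_1 ≅ Z^4.

Boundary ∂_1: C_1 → C_0 maps an edge to its endpoints' difference, ∂[p,q] = q − p. For instance
  ∂cd = d − c.
The resulting 4×4 matrix has rank 3, and its Smith normal form has invariant factors (1,1,1).

From H_k ≅ ker(∂_k) / im(∂_{k+1}) we obtain:

  H_0: rank C_0 − rank ∂_1 = 4 − 3 = 1, and the invariant factors of ∂_1 are all 1, so H_0 ≅ Z.
  H_1: rank ker ∂_1 − rank ∂_2 = (4 − 3) − 0 = 1, and there is no ∂_2, so H_1 ≅ Z.

(K is a triangulation of the circle S^1.)

Hence the Betti numbers are b_0 = 1, b_1 = 1.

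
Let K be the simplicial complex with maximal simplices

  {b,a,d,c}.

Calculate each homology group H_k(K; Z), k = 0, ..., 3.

Take the total order a < b < c < d on the vertex set. Then K (dimension 3) consists of the simplices:

  0-simplices (4): a, b, c, d
  1-simplices (6): ab, ac, ad, bc, bd, cd
  2-simplices (4): abc, abd, acd, bcd
  3-simplices (1): abcd

Hence C_0 ≅ Z^4, C_1 ≅ Z^6, C_2 ≅ Z^4, C_3 ≅ Z^1.

∂_1: C_1 → C_0 maps an edge to its endpoints' difference, ∂[p,q] = q − p. For instance
  ∂cd = d − c.
As a 4×6 matrix over Z this has rank 3, with invariant factors (1,1,1).

∂_2: C_2 → C_1 sends each 2-simplex [p,q,r] to [q,r] − [p,r] + [p,q]. For instance
  ∂abc = bc − ac + ab,
  ∂abd = bd − ad + ab.
As a 6×4 matrix over Z this has rank 3, with invariant factors (1,1,1).

Boundary ∂_3: C_3 → C_2 sends each 3-simplex σ to the alternating sum Σ_i (−1)^i (σ with its i-th vertex removed). For instance
  ∂abcd = bcd − acd + abd − abc.
This gives a 4×1 integer matrix of rank 1; reducing to Smith normal form yields diagonal entries (1).

Now H_k = ker ∂_k / im ∂_{k+1}, so:

  H_0: rank C_0 − rank ∂_1 = 4 − 3 = 1, and the invariant factors of ∂_1 are all 1, so H_0 ≅ Z.
  H_1: rank ker ∂_1 − rank ∂_2 = (6 − 3) − 3 = 0, and the invariant factors of ∂_2 are all 1, so H_1 ≅ 0.
  H_2: rank ker ∂_2 − rank ∂_3 = (4 − 3) − 1 = 0, and the invariant factors of ∂_3 are all 1, so H_2 ≅ 0.
  H_3: rank ker ∂_3 − rank ∂_4 = (1 − 1) − 0 = 0, and there is no ∂_4, so H_3 ≅ 0.

As a check, the Euler characteristic is 4 − 6 + 4 − 1 = 1, which agrees with 1 − 0 + 0 − 0 = 1.

H_0 ≅ Z,  H_1 = 0,  H_2 = 0,  H_3 = 0.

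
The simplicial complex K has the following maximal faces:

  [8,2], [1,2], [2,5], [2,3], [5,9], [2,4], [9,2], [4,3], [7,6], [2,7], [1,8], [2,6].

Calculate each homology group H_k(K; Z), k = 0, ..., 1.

H_0 ≅ Z,  H_1 ≅ Z^4.

We work with the vertex ordering 1 < 2 < 3 < 4 < 5 < 6 < 7 < 8 < 9. The simplices of K, each written with vertices in increasing order, are:

  0-simplices (9): [1], [2], [3], [4], [5], [6], [7], [8], [9]
  1-simplices (12): [1,2], [1,8], [2,3], [2,4], [2,5], [2,6], [2,7], [2,8], [2,9], [3,4], [5,9], [6,7]

giving chain groups C_0 ≅ Z^9, C_1 ≅ Z^12.

The boundary map ∂_1: C_1 → C_0 sends each edge [p,q] (with p < q) to q − p. For instance
  ∂[5,9] = [9] − [5].
As a 9×12 matrix over Z this has rank 8, with invariant factors (1,1,1,1,1,1,1,1).

From H_k ≅ ker(∂_k) / im(∂_{k+1}) we obtain:

  H_0: rank C_0 − rank ∂_1 = 9 − 8 = 1, and the invariant factors of ∂_1 are all 1, so H_0 ≅ Z.
  H_1: rank ker ∂_1 − rank ∂_2 = (12 − 8) − 0 = 4, and there is no ∂_2, so H_1 ≅ Z^4.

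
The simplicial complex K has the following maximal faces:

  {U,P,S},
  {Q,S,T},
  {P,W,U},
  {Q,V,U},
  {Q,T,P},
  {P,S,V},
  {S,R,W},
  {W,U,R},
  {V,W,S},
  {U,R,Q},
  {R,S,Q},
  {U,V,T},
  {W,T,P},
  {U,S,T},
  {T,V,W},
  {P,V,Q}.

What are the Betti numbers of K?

b_0 = 1, b_1 = 2, b_2 = 1.

K has 8 vertices, 24 edges, 16 triangles.
rank ∂_0 = 0, rank ∂_1 = 7 ⇒ b_0 = 8 − 0 − 7 = 1; all invariant factors of ∂_1 are 1 so no torsion. So H_0 = Z.
rank ∂_1 = 7, rank ∂_2 = 15 ⇒ b_1 = 24 − 7 − 15 = 2; all invariant factors of ∂_2 are 1 so no torsion. So H_1 = Z^2.
rank ∂_2 = 15, rank ∂_3 = 0 ⇒ b_2 = 16 − 15 − 0 = 1. So H_2 = Z.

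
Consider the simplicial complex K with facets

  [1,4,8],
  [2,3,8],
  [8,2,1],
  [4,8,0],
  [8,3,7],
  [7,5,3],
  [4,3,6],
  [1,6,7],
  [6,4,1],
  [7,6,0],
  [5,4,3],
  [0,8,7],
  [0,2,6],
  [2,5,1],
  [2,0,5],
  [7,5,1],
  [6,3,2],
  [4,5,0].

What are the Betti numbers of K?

Order the vertices as 0 < 1 < 2 < 3 < 4 < 5 < 6 < 7 < 8. Listing each simplex with vertices in this order, K has dimension 2 with simplices:

  0-simplices (9): [0], [1], [2], [3], [4], [5], [6], [7], [8]
  1-simplices (27): (27 of them)
  2-simplices (18): [0,2,5], [0,2,6], [0,4,5], [0,4,8], [0,6,7], [0,7,8], [1,2,5], [1,2,8], [1,4,6], [1,4,8], [1,5,7], [1,6,7], [2,3,6], [2,3,8], [3,4,5], [3,4,6], [3,5,7], [3,7,8]

giving chain groups C_0 ≅ Z^9, C_1 ≅ Z^27, C_2 ≅ Z^18.

The boundary map ∂_1: C_1 → C_0 sends each edge [p,q] (with p < q) to q − p.
As a 9×27 matrix over Z this has rank 8, with invariant factors (1,1,1,1,1,1,1,1).

Boundary ∂_2: C_2 → C_1 acts by ∂[p,q,r] = [q,r] − [p,r] + [p,q]. For instance
  ∂[0,4,5] = [4,5] − [0,5] + [0,4],
  ∂[3,4,6] = [4,6] − [3,6] + [3,4].
This gives a 27×18 integer matrix of rank 17; reducing to Smith normal form yields diagonal entries (1,1,1,1,1,1,1,1,1,1,1,1,1,1,1,1,1).

Reading off H_k = ker ∂_k / im ∂_{k+1}:

  H_0: rank C_0 − rank ∂_1 = 9 − 8 = 1, and the invariant factors of ∂_1 are all 1, so H_0 = Z.
  H_1: rank ker ∂_1 − rank ∂_2 = (27 − 8) − 17 = 2, and the invariant factors of ∂_2 are all 1, so H_1 = Z^2.
  H_2: rank ker ∂_2 − rank ∂_3 = (18 − 17) − 0 = 1, and there is no ∂_3, so H_2 = Z.

(K is a triangulation of the torus T^2.)

Hence the Betti numbers are b_0 = 1, b_1 = 2, b_2 = 1.

b_0 = 1, b_1 = 2, b_2 = 1.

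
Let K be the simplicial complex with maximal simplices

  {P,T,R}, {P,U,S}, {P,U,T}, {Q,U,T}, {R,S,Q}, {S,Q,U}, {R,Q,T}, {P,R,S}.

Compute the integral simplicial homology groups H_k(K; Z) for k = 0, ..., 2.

We work with the vertex ordering P < Q < R < S < T < U. The simplices of K, each written with vertices in increasing order, are:

  0-simplices (6): P, Q, R, S, T, U
  1-simplices (12): PR, PS, PT, PU, QR, QS, QT, QU, RS, RT, SU, TU
  2-simplices (8): PRS, PRT, PSU, PTU, QRS, QRT, QSU, QTU

so the chain groups are C_0 ≅ Z^6, C_1 ≅ Z^12, C_2 ≅ Z^8.

The boundary map ∂_1: C_1 → C_0 sends each edge [p,q] (with p < q) to q − p. For instance
  ∂QS = S − Q.
The 6×12 boundary matrix has rank 5 and Smith normal form diag(1,1,1,1,1).

∂_2: C_2 → C_1 maps a triangle to the signed sum of its edges. For instance
  ∂QSU = SU − QU + QS,
  ∂PRT = RT − PT + PR.
The 12×8 boundary matrix has rank 7 and Smith normal form diag(1,1,1,1,1,1,1).

From H_k ≅ ker(∂_k) / im(∂_{k+1}) we obtain:

  H_0: rank C_0 − rank ∂_1 = 6 − 5 = 1, and the invariant factors of ∂_1 are all 1, so H_0 ≅ Z.
  H_1: rank ker ∂_1 − rank ∂_2 = (12 − 5) − 7 = 0, and the invariant factors of ∂_2 are all 1, so H_1 ≅ 0.
  H_2: rank ker ∂_2 − rank ∂_3 = (8 − 7) − 0 = 1, and there is no ∂_3, so H_2 ≅ Z.

H_0 ≅ Z,  H_1 = 0,  H_2 ≅ Z.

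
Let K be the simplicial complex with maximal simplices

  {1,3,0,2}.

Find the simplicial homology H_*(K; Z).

Fix the vertex order 0 < 1 < 2 < 3 and write every simplex with vertices in increasing order. Then dim K = 3 and the simplices of K are:

  0-simplices (4): [0], [1], [2], [3]
  1-simplices (6): [0,1], [0,2], [0,3], [1,2], [1,3], [2,3]
  2-simplices (4): [0,1,2], [0,1,3], [0,2,3], [1,2,3]
  3-simplices (1): [0,1,2,3]

giving chain groups C_0 ≅ Z^4, C_1 ≅ Z^6, C_2 ≅ Z^4, C_3 ≅ Z^1.

The boundary map ∂_1: C_1 → C_0 maps an edge to its endpoints' difference, ∂[p,q] = q − p. For instance
  ∂[1,2] = [2] − [1].
The 4×6 boundary matrix has rank 3 and Smith normal form diag(1,1,1).

∂_2: C_2 → C_1 sends each 2-simplex [p,q,r] to [q,r] − [p,r] + [p,q]. For instance
  ∂[1,2,3] = [2,3] − [1,3] + [1,2],
  ∂[0,1,2] = [1,2] − [0,2] + [0,1].
The resulting 6×4 matrix has rank 3, and its Smith normal form has invariant factors (1,1,1).

∂_3: C_3 → C_2 sends each 3-simplex σ to the alternating sum Σ_i (−1)^i (σ with its i-th vertex removed). For instance
  ∂[0,1,2,3] = [1,2,3] − [0,2,3] + [0,1,3] − [0,1,2].
The 4×1 boundary matrix has rank 1 and Smith normal form diag(1).

Reading off H_k = ker ∂_k / im ∂_{k+1}:

  H_0: rank C_0 − rank ∂_1 = 4 − 3 = 1, and the invariant factors of ∂_1 are all 1, so H_0 ≅ Z.
  H_1: rank ker ∂_1 − rank ∂_2 = (6 − 3) − 3 = 0, and the invariant factors of ∂_2 are all 1, so H_1 ≅ 0.
  H_2: rank ker ∂_2 − rank ∂_3 = (4 − 3) − 1 = 0, and the invariant factors of ∂_3 are all 1, so H_2 ≅ 0.
  H_3: rank ker ∂_3 − rank ∂_4 = (1 − 1) − 0 = 0, and there is no ∂_4, so H_3 ≅ 0.

H_0 = Z,  H_1 = 0,  H_2 = 0,  H_3 = 0.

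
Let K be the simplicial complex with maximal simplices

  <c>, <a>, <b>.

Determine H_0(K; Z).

Take the total order a < b < c on the vertex set. Then K (dimension 0) consists of the simplices:

  0-simplices (3): a, b, c

giving chain groups C_0 ≅ Z^3.

Now H_k = ker ∂_k / im ∂_{k+1}, so:

  H_0: rank C_0 − rank ∂_1 = 3 − 0 = 3, and there is no ∂_1, so H_0 = Z^3.

H_0 = Z^3.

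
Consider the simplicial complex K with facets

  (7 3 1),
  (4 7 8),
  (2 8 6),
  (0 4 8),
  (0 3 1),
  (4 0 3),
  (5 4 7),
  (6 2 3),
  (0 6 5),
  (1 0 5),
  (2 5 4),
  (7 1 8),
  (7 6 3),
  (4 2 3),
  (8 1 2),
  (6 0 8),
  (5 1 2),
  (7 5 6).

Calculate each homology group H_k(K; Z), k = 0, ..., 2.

H_0 = Z,  H_1 = Z^2,  H_2 = Z.

We work with the vertex ordering 0 < 1 < 2 < 3 < 4 < 5 < 6 < 7 < 8. The simplices of K, each written with vertices in increasing order, are:

  0-simplices (9): [0], [1], [2], [3], [4], [5], [6], [7], [8]
  1-simplices (27): (27 of them)
  2-simplices (18): [0,1,3], [0,1,5], [0,3,4], [0,4,8], [0,5,6], [0,6,8], [1,2,5], [1,2,8], [1,3,7], [1,7,8], [2,3,4], [2,3,6], [2,4,5], [2,6,8], [3,6,7], [4,5,7], [4,7,8], [5,6,7]

so the chain groups are C_0 ≅ Z^9, C_1 ≅ Z^27, C_2 ≅ Z^18.

Boundary ∂_1: C_1 → C_0 sends each edge [p,q] (with p < q) to q − p. For instance
  ∂[2,8] = [8] − [2].
The 9×27 boundary matrix has rank 8 and Smith normal form diag(1,1,1,1,1,1,1,1).

∂_2: C_2 → C_1 acts by ∂[p,q,r] = [q,r] − [p,r] + [p,q]. For instance
  ∂[3,6,7] = [6,7] − [3,7] + [3,6],
  ∂[1,2,5] = [2,5] − [1,5] + [1,2].
As a 27×18 matrix over Z this has rank 17, with invariant factors (1,1,1,1,1,1,1,1,1,1,1,1,1,1,1,1,1).

Now H_k = ker ∂_k / im ∂_{k+1}, so:

  H_0: rank C_0 − rank ∂_1 = 9 − 8 = 1, and the invariant factors of ∂_1 are all 1, so H_0 ≅ Z.
  H_1: rank ker ∂_1 − rank ∂_2 = (27 − 8) − 17 = 2, and the invariant factors of ∂_2 are all 1, so H_1 ≅ Z^2.
  H_2: rank ker ∂_2 − rank ∂_3 = (18 − 17) − 0 = 1, and there is no ∂_3, so H_2 ≅ Z.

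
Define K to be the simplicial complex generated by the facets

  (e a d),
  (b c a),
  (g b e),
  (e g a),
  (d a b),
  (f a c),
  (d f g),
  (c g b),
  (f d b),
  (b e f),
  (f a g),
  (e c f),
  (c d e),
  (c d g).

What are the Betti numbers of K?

b_0 = 1, b_1 = 2, b_2 = 1.

We work with the vertex ordering a < b < c < d < e < f < g. The simplices of K, each written with vertices in increasing order, are:

  0-simplices (7): a, b, c, d, e, f, g
  1-simplices (21): ab, ac, ad, ae, af, ag, bc, bd, be, bf, bg, cd, ce, cf, cg, de, df, dg, ef, eg, fg
  2-simplices (14): abc, abd, acf, ade, aeg, afg, bcg, bdf, bef, beg, cde, cdg, cef, dfg

Hence C_0 ≅ Z^7, C_1 ≅ Z^21, C_2 ≅ Z^14.

The boundary map ∂_1: C_1 → C_0 maps an edge to its endpoints' difference, ∂[p,q] = q − p.
This gives a 7×21 integer matrix of rank 6; reducing to Smith normal form yields diagonal entries (1,1,1,1,1,1).

∂_2: C_2 → C_1 sends each 2-simplex [p,q,r] to [q,r] − [p,r] + [p,q]. For instance
  ∂beg = eg − bg + be,
  ∂bef = ef − bf + be.
This gives a 21×14 integer matrix of rank 13; reducing to Smith normal form yields diagonal entries (1,1,1,1,1,1,1,1,1,1,1,1,1).

From H_k ≅ ker(∂_k) / im(∂_{k+1}) we obtain:

  H_0: rank C_0 − rank ∂_1 = 7 − 6 = 1, and the invariant factors of ∂_1 are all 1, so H_0 ≅ Z.
  H_1: rank ker ∂_1 − rank ∂_2 = (21 − 6) − 13 = 2, and the invariant factors of ∂_2 are all 1, so H_1 ≅ Z^2.
  H_2: rank ker ∂_2 − rank ∂_3 = (14 − 13) − 0 = 1, and there is no ∂_3, so H_2 ≅ Z.

As a check, the Euler characteristic is 7 − 21 + 14 = 0, which agrees with 1 − 2 + 1 = 0.
(K is a triangulation of the torus T^2.)

Hence the Betti numbers are b_0 = 1, b_1 = 2, b_2 = 1.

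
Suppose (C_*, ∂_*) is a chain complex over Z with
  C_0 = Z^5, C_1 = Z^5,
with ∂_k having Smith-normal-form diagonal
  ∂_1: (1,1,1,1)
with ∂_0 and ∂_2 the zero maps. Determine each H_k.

H_0 = Z,  H_1 = Z.

H_0: b_0 = 5 − 0 − 4 = 1; torsion from ∂_1 factors > 1: none. So H_0 = Z.
H_1: b_1 = 5 − 4 − 0 = 1; torsion from ∂_2 factors > 1: none. So H_1 = Z.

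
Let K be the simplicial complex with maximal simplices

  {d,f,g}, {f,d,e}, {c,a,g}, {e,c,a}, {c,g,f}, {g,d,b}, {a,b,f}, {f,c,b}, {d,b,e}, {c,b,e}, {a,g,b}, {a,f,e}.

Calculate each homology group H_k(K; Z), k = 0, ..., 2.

Fix the vertex order a < b < c < d < e < f < g and write every simplex with vertices in increasing order. Then dim K = 2 and the simplices of K are:

  0-simplices (7): a, b, c, d, e, f, g
  1-simplices (18): ab, ac, ae, af, ag, bc, bd, be, bf, bg, ce, cf, cg, de, df, dg, ef, fg
  2-simplices (12): abf, abg, ace, acg, aef, bce, bcf, bde, bdg, cfg, def, dfg

so the chain groups are C_0 ≅ Z^7, C_1 ≅ Z^18, C_2 ≅ Z^12.

Boundary ∂_1: C_1 → C_0 sends each edge [p,q] (with p < q) to q − p.
The resulting 7×18 matrix has rank 6, and its Smith normal form has invariant factors (1,1,1,1,1,1).

∂_2: C_2 → C_1 maps a triangle to the signed sum of its edges. For instance
  ∂cfg = fg − cg + cf,
  ∂dfg = fg − dg + df.
The resulting 18×12 matrix has rank 12, and its Smith normal form has invariant factors (1,1,1,1,1,1,1,1,1,1,1,2).

Reading off H_k = ker ∂_k / im ∂_{k+1}:

  H_0: rank C_0 − rank ∂_1 = 7 − 6 = 1, and the invariant factors of ∂_1 are all 1, so H_0 = Z.
  H_1: rank ker ∂_1 − rank ∂_2 = (18 − 6) − 12 = 0, and ∂_2 has invariant factor 2 > 1, so H_1 = Z/2.
  H_2: rank ker ∂_2 − rank ∂_3 = (12 − 12) − 0 = 0, and there is no ∂_3, so H_2 = 0.

As a check, the Euler characteristic is 7 − 18 + 12 = 1, which agrees with 1 − 0 + 0 = 1.

H_0 ≅ Z,  H_1 ≅ Z/2,  H_2 = 0.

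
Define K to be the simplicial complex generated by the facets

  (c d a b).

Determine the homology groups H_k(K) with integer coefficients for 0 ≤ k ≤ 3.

K has 4 vertices, 6 edges, 4 triangles, 1 3-simplex.
rank ∂_0 = 0, rank ∂_1 = 3 ⇒ b_0 = 4 − 0 − 3 = 1; all invariant factors of ∂_1 are 1 so no torsion. So H_0 ≅ Z.
rank ∂_1 = 3, rank ∂_2 = 3 ⇒ b_1 = 6 − 3 − 3 = 0; all invariant factors of ∂_2 are 1 so no torsion. So H_1 ≅ 0.
rank ∂_2 = 3, rank ∂_3 = 1 ⇒ b_2 = 4 − 3 − 1 = 0; all invariant factors of ∂_3 are 1 so no torsion. So H_2 ≅ 0.
rank ∂_3 = 1, rank ∂_4 = 0 ⇒ b_3 = 1 − 1 − 0 = 0. So H_3 ≅ 0.

H_0 ≅ Z,  H_1 = 0,  H_2 = 0,  H_3 = 0.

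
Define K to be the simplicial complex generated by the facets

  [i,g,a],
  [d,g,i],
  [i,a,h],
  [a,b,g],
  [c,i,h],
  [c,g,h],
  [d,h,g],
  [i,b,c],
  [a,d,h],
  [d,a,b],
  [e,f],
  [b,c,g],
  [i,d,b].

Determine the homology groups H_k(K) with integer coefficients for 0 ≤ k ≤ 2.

Fix the vertex order a < b < c < d < e < f < g < h < i and write every simplex with vertices in increasing order. Then dim K = 2 and the simplices of K are:

  0-simplices (9): a, b, c, d, e, f, g, h, i
  1-simplices (19): ab, ad, ag, ah, ai, bc, bd, bg, bi, cg, ch, ci, dg, dh, di, ef, gh, gi, hi
  2-simplices (12): abd, abg, adh, agi, ahi, bcg, bci, bdi, cgh, chi, dgh, dgi

so the chain groups are C_0 ≅ Z^9, C_1 ≅ Z^19, C_2 ≅ Z^12.

∂_1: C_1 → C_0 maps an edge to its endpoints' difference, ∂[p,q] = q − p. For instance
  ∂cg = g − c.
As a 9×19 matrix over Z this has rank 7, with invariant factors (1,1,1,1,1,1,1).

Boundary ∂_2: C_2 → C_1 sends each 2-simplex [p,q,r] to [q,r] − [p,r] + [p,q]. For instance
  ∂dgi = gi − di + dg,
  ∂agi = gi − ai + ag.
As a 19×12 matrix over Z this has rank 12, with invariant factors (1,1,1,1,1,1,1,1,1,1,1,2).

From H_k ≅ ker(∂_k) / im(∂_{k+1}) we obtain:

  H_0: rank C_0 − rank ∂_1 = 9 − 7 = 2, and the invariant factors of ∂_1 are all 1, so H_0 = Z^2.
  H_1: rank ker ∂_1 − rank ∂_2 = (19 − 7) − 12 = 0, and ∂_2 has invariant factor 2 > 1, so H_1 = Z/2Z.
  H_2: rank ker ∂_2 − rank ∂_3 = (12 − 12) − 0 = 0, and there is no ∂_3, so H_2 = 0.

H_0 ≅ Z^2,  H_1 ≅ Z/2Z,  H_2 = 0.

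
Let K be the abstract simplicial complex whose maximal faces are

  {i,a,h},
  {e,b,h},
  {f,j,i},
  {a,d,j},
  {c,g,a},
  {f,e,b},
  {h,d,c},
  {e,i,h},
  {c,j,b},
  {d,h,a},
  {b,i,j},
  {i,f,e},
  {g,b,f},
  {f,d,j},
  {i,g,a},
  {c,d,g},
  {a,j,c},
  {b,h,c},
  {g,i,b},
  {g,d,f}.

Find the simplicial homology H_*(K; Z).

H_0 = Z,  H_1 = Z ⊕ Z/2,  H_2 = 0.

K has 10 vertices, 30 edges, 20 triangles.
rank ∂_0 = 0, rank ∂_1 = 9 ⇒ b_0 = 10 − 0 − 9 = 1; all invariant factors of ∂_1 are 1 so no torsion. So H_0 = Z.
rank ∂_1 = 9, rank ∂_2 = 20 ⇒ b_1 = 30 − 9 − 20 = 1; ∂_2 has invariant factor(s) [2] giving torsion. So H_1 = Z ⊕ Z/2.
rank ∂_2 = 20, rank ∂_3 = 0 ⇒ b_2 = 20 − 20 − 0 = 0. So H_2 = 0.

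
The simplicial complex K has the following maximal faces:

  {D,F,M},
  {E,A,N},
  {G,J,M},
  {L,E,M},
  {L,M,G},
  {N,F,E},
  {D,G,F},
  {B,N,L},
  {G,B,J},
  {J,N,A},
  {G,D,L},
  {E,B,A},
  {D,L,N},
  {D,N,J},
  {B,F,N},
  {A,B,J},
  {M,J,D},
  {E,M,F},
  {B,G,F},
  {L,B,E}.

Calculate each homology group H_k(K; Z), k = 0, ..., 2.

H_0 ≅ Z,  H_1 ≅ Z ⊕ Z_2,  H_2 = 0.

Fix the vertex order A < B < D < E < F < G < J < L < M < N and write every simplex with vertices in increasing order. Then dim K = 2 and the simplices of K are:

  0-simplices (10): A, B, D, E, F, G, J, L, M, N
  1-simplices (30): AB, AE, AJ, AN, BE, BF, BG, BJ, BL, BN, DF, DG, DJ, DL, DM, DN, EF, EL, EM, EN, FG, FM, FN, GJ, GL, GM, JM, JN, LM, LN
  2-simplices (20): ABE, ABJ, AEN, AJN, BEL, BFG, BFN, BGJ, BLN, DFG, DFM, DGL, DJM, DJN, DLN, EFM, EFN, ELM, GJM, GLM

giving chain groups C_0 ≅ Z^10, C_1 ≅ Z^30, C_2 ≅ Z^20.

∂_1: C_1 → C_0 maps an edge to its endpoints' difference, ∂[p,q] = q − p. For instance
  ∂DF = F − D.
This gives a 10×30 integer matrix of rank 9; reducing to Smith normal form yields diagonal entries (1,1,1,1,1,1,1,1,1).

The boundary map ∂_2: C_2 → C_1 sends each 2-simplex [p,q,r] to [q,r] − [p,r] + [p,q]. For instance
  ∂DFM = FM − DM + DF,
  ∂BFG = FG − BG + BF.
The 30×20 boundary matrix has rank 20 and Smith normal form diag(1,1,1,1,1,1,1,1,1,1,1,1,1,1,1,1,1,1,1,2).

From H_k ≅ ker(∂_k) / im(∂_{k+1}) we obtain:

  H_0: rank C_0 − rank ∂_1 = 10 − 9 = 1, and the invariant factors of ∂_1 are all 1, so H_0 ≅ Z.
  H_1: rank ker ∂_1 − rank ∂_2 = (30 − 9) − 20 = 1, and ∂_2 has invariant factor 2 > 1, so H_1 ≅ Z ⊕ Z_2.
  H_2: rank ker ∂_2 − rank ∂_3 = (20 − 20) − 0 = 0, and there is no ∂_3, so H_2 ≅ 0.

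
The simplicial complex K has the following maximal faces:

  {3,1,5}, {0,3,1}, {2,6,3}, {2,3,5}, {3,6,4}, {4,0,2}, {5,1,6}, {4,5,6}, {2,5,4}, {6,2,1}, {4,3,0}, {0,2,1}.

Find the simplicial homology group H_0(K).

Fix the vertex order 0 < 1 < 2 < 3 < 4 < 5 < 6 and write every simplex with vertices in increasing order. Then dim K = 2 and the simplices of K are:

  0-simplices (7): [0], [1], [2], [3], [4], [5], [6]
  1-simplices (18): [0,1], [0,2], [0,3], [0,4], [1,2], [1,3], [1,5], [1,6], [2,3], [2,4], [2,5], [2,6], [3,4], [3,5], [3,6], [4,5], [4,6], [5,6]
  2-simplices (12): [0,1,2], [0,1,3], [0,2,4], [0,3,4], [1,2,6], [1,3,5], [1,5,6], [2,3,5], [2,3,6], [2,4,5], [3,4,6], [4,5,6]

so the chain groups are C_0 ≅ Z^7, C_1 ≅ Z^18, C_2 ≅ Z^12.

The boundary map ∂_1: C_1 → C_0 is given by ∂[p,q] = [q] − [p].
This gives a 7×18 integer matrix of rank 6; reducing to Smith normal form yields diagonal entries (1,1,1,1,1,1).

∂_2: C_2 → C_1 sends each 2-simplex [p,q,r] to [q,r] − [p,r] + [p,q]. For instance
  ∂[1,5,6] = [5,6] − [1,6] + [1,5],
  ∂[0,1,3] = [1,3] − [0,3] + [0,1].
This gives a 18×12 integer matrix of rank 12; reducing to Smith normal form yields diagonal entries (1,1,1,1,1,1,1,1,1,1,1,2).

From H_k ≅ ker(∂_k) / im(∂_{k+1}) we obtain:

  H_0: rank C_0 − rank ∂_1 = 7 − 6 = 1, and the invariant factors of ∂_1 are all 1, so H_0 = Z.

(K is a triangulation of the real projective plane RP^2.)

H_0 = Z.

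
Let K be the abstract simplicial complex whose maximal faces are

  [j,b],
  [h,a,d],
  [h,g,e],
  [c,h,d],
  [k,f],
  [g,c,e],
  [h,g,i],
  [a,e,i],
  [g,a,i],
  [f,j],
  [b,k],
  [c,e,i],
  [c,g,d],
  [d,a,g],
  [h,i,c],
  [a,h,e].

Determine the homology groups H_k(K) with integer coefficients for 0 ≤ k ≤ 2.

We work with the vertex ordering a < b < c < d < e < f < g < h < i < j < k. The simplices of K, each written with vertices in increasing order, are:

  0-simplices (11): a, b, c, d, e, f, g, h, i, j, k
  1-simplices (22): ad, ae, ag, ah, ai, bj, bk, cd, ce, cg, ch, ci, dg, dh, eg, eh, ei, fj, fk, gh, gi, hi
  2-simplices (12): adg, adh, aeh, aei, agi, cdg, cdh, ceg, cei, chi, egh, ghi

giving chain groups C_0 ≅ Z^11, C_1 ≅ Z^22, C_2 ≅ Z^12.

∂_1: C_1 → C_0 maps an edge to its endpoints' difference, ∂[p,q] = q − p. For instance
  ∂ae = e − a.
As a 11×22 matrix over Z this has rank 9, with invariant factors (1,1,1,1,1,1,1,1,1).

Boundary ∂_2: C_2 → C_1 acts by ∂[p,q,r] = [q,r] − [p,r] + [p,q]. For instance
  ∂cdg = dg − cg + cd,
  ∂ghi = hi − gi + gh.
The 22×12 boundary matrix has rank 12 and Smith normal form diag(1,1,1,1,1,1,1,1,1,1,1,2).

From H_k ≅ ker(∂_k) / im(∂_{k+1}) we obtain:

  H_0: rank C_0 − rank ∂_1 = 11 − 9 = 2, and the invariant factors of ∂_1 are all 1, so H_0 ≅ Z^2.
  H_1: rank ker ∂_1 − rank ∂_2 = (22 − 9) − 12 = 1, and ∂_2 has invariant factor 2 > 1, so H_1 ≅ Z ⊕ Z_2.
  H_2: rank ker ∂_2 − rank ∂_3 = (12 − 12) − 0 = 0, and there is no ∂_3, so H_2 ≅ 0.

As a check, the Euler characteristic is 11 − 22 + 12 = 1, which agrees with 2 − 1 + 0 = 1.

H_0 = Z^2,  H_1 = Z ⊕ Z_2,  H_2 = 0.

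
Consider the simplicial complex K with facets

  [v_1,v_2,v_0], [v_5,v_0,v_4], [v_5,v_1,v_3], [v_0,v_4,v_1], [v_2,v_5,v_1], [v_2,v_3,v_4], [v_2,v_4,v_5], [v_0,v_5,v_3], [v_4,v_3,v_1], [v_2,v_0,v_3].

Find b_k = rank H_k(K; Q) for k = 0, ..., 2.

b_0 = 1, b_1 = 0, b_2 = 0.

Order the vertices as v_0 < v_1 < v_2 < v_3 < v_4 < v_5. Listing each simplex with vertices in this order, K has dimension 2 with simplices:

  0-simplices (6): [v_0], [v_1], [v_2], [v_3], [v_4], [v_5]
  1-simplices (15): (15 of them)
  2-simplices (10): [v_0,v_1,v_2], [v_0,v_1,v_4], [v_0,v_2,v_3], [v_0,v_3,v_5], [v_0,v_4,v_5], [v_1,v_2,v_5], [v_1,v_3,v_4], [v_1,v_3,v_5], [v_2,v_3,v_4], [v_2,v_4,v_5]

Hence C_0 ≅ Z^6, C_1 ≅ Z^15, C_2 ≅ Z^10.

∂_1: C_1 → C_0 sends each edge [p,q] (with p < q) to q − p. For instance
  ∂[v_0,v_3] = [v_3] − [v_0].
This gives a 6×15 integer matrix of rank 5; reducing to Smith normal form yields diagonal entries (1,1,1,1,1).

∂_2: C_2 → C_1 maps a triangle to the signed sum of its edges. For instance
  ∂[v_1,v_3,v_5] = [v_3,v_5] − [v_1,v_5] + [v_1,v_3],
  ∂[v_0,v_1,v_4] = [v_1,v_4] − [v_0,v_4] + [v_0,v_1].
The resulting 15×10 matrix has rank 10, and its Smith normal form has invariant factors (1,1,1,1,1,1,1,1,1,2).

Computing H_k = (kernel of ∂_k) / (image of ∂_{k+1}):

  H_0: rank C_0 − rank ∂_1 = 6 − 5 = 1, and the invariant factors of ∂_1 are all 1, so H_0 = Z.
  H_1: rank ker ∂_1 − rank ∂_2 = (15 − 5) − 10 = 0, and ∂_2 has invariant factor 2 > 1, so H_1 = Z_2.
  H_2: rank ker ∂_2 − rank ∂_3 = (10 − 10) − 0 = 0, and there is no ∂_3, so H_2 = 0.

Hence the Betti numbers are b_0 = 1, b_1 = 0, b_2 = 0.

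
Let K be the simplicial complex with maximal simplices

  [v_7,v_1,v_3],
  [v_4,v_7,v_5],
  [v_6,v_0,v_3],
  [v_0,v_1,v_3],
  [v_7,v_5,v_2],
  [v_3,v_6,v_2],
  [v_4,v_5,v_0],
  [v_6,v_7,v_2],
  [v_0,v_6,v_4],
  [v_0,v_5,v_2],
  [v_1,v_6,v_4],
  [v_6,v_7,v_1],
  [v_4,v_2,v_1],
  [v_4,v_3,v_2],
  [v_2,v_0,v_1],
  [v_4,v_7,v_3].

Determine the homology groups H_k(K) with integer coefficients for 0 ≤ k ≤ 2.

Order the vertices as v_0 < v_1 < v_2 < v_3 < v_4 < v_5 < v_6 < v_7. Listing each simplex with vertices in this order, K has dimension 2 with simplices:

  0-simplices (8): [v_0], [v_1], [v_2], [v_3], [v_4], [v_5], [v_6], [v_7]
  1-simplices (24): (24 of them)
  2-simplices (16): (16 of them)

so the chain groups are C_0 ≅ Z^8, C_1 ≅ Z^24, C_2 ≅ Z^16.

Boundary ∂_1: C_1 → C_0 is given by ∂[p,q] = [q] − [p]. For instance
  ∂[v_4,v_5] = [v_5] − [v_4].
As a 8×24 matrix over Z this has rank 7, with invariant factors (1,1,1,1,1,1,1).

∂_2: C_2 → C_1 maps a triangle to the signed sum of its edges. For instance
  ∂[v_0,v_3,v_6] = [v_3,v_6] − [v_0,v_6] + [v_0,v_3],
  ∂[v_0,v_1,v_2] = [v_1,v_2] − [v_0,v_2] + [v_0,v_1].
The 24×16 boundary matrix has rank 15 and Smith normal form diag(1,1,1,1,1,1,1,1,1,1,1,1,1,1,1).

From H_k ≅ ker(∂_k) / im(∂_{k+1}) we obtain:

  H_0: rank C_0 − rank ∂_1 = 8 − 7 = 1, and the invariant factors of ∂_1 are all 1, so H_0 ≅ Z.
  H_1: rank ker ∂_1 − rank ∂_2 = (24 − 7) − 15 = 2, and the invariant factors of ∂_2 are all 1, so H_1 ≅ Z^2.
  H_2: rank ker ∂_2 − rank ∂_3 = (16 − 15) − 0 = 1, and there is no ∂_3, so H_2 ≅ Z.

H_0 = Z,  H_1 = Z^2,  H_2 = Z.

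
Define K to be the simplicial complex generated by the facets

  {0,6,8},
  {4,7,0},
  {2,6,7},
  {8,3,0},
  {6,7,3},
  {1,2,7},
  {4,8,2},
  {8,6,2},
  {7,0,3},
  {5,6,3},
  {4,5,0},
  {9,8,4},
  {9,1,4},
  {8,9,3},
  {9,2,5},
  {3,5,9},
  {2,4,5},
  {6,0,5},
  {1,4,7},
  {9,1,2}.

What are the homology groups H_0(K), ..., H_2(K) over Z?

H_0 = Z,  H_1 = Z ⊕ Z_2,  H_2 = 0.

Order the vertices as 0 < 1 < 2 < 3 < 4 < 5 < 6 < 7 < 8 < 9. Listing each simplex with vertices in this order, K has dimension 2 with simplices:

  0-simplices (10): [0], [1], [2], [3], [4], [5], [6], [7], [8], [9]
  1-simplices (30): (30 of them)
  2-simplices (20): (20 of them)

Hence C_0 ≅ Z^10, C_1 ≅ Z^30, C_2 ≅ Z^20.

∂_1: C_1 → C_0 is given by ∂[p,q] = [q] − [p]. For instance
  ∂[5,9] = [9] − [5].
The resulting 10×30 matrix has rank 9, and its Smith normal form has invariant factors (1,1,1,1,1,1,1,1,1).

Boundary ∂_2: C_2 → C_1 acts by ∂[p,q,r] = [q,r] − [p,r] + [p,q]. For instance
  ∂[2,6,8] = [6,8] − [2,8] + [2,6],
  ∂[2,6,7] = [6,7] − [2,7] + [2,6].
As a 30×20 matrix over Z this has rank 20, with invariant factors (1,1,1,1,1,1,1,1,1,1,1,1,1,1,1,1,1,1,1,2).

Reading off H_k = ker ∂_k / im ∂_{k+1}:

  H_0: rank C_0 − rank ∂_1 = 10 − 9 = 1, and the invariant factors of ∂_1 are all 1, so H_0 ≅ Z.
  H_1: rank ker ∂_1 − rank ∂_2 = (30 − 9) − 20 = 1, and ∂_2 has invariant factor 2 > 1, so H_1 ≅ Z ⊕ Z_2.
  H_2: rank ker ∂_2 − rank ∂_3 = (20 − 20) − 0 = 0, and there is no ∂_3, so H_2 ≅ 0.

As a check, the Euler characteristic is 10 − 30 + 20 = 0, which agrees with 1 − 1 + 0 = 0.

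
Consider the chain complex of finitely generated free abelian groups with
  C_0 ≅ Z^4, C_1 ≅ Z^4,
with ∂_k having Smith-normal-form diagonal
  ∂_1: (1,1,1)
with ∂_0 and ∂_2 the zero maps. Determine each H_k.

H_0: b_0 = 4 − 0 − 3 = 1; torsion from ∂_1 factors > 1: none. So H_0 = Z.
H_1: b_1 = 4 − 3 − 0 = 1; torsion from ∂_2 factors > 1: none. So H_1 = Z.

H_0 = Z,  H_1 = Z.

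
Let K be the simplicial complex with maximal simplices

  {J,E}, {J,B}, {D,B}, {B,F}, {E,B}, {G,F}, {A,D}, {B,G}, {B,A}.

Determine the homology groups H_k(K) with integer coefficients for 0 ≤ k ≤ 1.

H_0 ≅ Z,  H_1 ≅ Z^3.

Order the vertices as A < B < D < E < F < G < J. Listing each simplex with vertices in this order, K has dimension 1 with simplices:

  0-simplices (7): A, B, D, E, F, G, J
  1-simplices (9): AB, AD, BD, BE, BF, BG, BJ, EJ, FG

giving chain groups C_0 ≅ Z^7, C_1 ≅ Z^9.

∂_1: C_1 → C_0 maps an edge to its endpoints' difference, ∂[p,q] = q − p.
This gives a 7×9 integer matrix of rank 6; reducing to Smith normal form yields diagonal entries (1,1,1,1,1,1).

Reading off H_k = ker ∂_k / im ∂_{k+1}:

  H_0: rank C_0 − rank ∂_1 = 7 − 6 = 1, and the invariant factors of ∂_1 are all 1, so H_0 = Z.
  H_1: rank ker ∂_1 − rank ∂_2 = (9 − 6) − 0 = 3, and there is no ∂_2, so H_1 = Z^3.

As a check, the Euler characteristic is 7 − 9 = -2, which agrees with 1 − 3 = -2.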